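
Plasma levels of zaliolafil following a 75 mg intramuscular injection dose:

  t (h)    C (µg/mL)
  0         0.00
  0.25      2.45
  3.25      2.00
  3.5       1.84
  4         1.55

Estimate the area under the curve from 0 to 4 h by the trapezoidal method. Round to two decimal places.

Trapezoidal AUC_0→4:
  [0→0.25]: (0.00+2.45)/2 × 0.25 = 0.30625
  [0.25→3.25]: (2.45+2.00)/2 × 3 = 6.675
  [3.25→3.5]: (2.00+1.84)/2 × 0.25 = 0.48
  [3.5→4]: (1.84+1.55)/2 × 0.5 = 0.8475
  Sum = 8.30875 µg/mL·h

AUC = 8.31 µg/mL·h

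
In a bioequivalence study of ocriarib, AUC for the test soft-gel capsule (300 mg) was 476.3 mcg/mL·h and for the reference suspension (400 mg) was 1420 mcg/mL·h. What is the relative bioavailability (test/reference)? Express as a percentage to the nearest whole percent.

F_rel = 45%

F_rel = (AUC_test/D_test) / (AUC_ref/D_ref)
      = (476.3/300) / (1420/400)
      = 1.58767 / 3.55 = 0.4472 = 44.72%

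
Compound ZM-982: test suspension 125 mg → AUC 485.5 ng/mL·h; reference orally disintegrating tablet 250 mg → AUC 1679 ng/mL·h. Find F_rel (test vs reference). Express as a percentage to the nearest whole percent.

F_rel = (AUC_test/D_test) / (AUC_ref/D_ref)
      = (485.5/125) / (1679/250)
      = 3.884 / 6.716 = 0.5783 = 57.83%

F_rel = 58%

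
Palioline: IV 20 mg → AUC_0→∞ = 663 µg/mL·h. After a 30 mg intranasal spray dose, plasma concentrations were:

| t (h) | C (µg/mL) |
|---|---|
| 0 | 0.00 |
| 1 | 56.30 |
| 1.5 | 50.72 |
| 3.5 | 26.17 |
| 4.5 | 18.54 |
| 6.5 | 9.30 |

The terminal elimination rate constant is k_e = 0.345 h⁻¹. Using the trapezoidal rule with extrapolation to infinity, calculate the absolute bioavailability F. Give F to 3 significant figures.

Trapezoidal AUC_0→6.5 (intranasal spray):
  [0→1]: (0.00+56.30)/2 × 1 = 28.15
  [1→1.5]: (56.30+50.72)/2 × 0.5 = 26.755
  [1.5→3.5]: (50.72+26.17)/2 × 2 = 76.89
  [3.5→4.5]: (26.17+18.54)/2 × 1 = 22.355
  [4.5→6.5]: (18.54+9.30)/2 × 2 = 27.84
  Sum = 181.99 µg/mL·h
Tail: C_last/k_e = 9.30/0.345 = 26.957
AUC_0→∞ (intranasal spray) = 181.99 + 26.957 = 208.947 µg/mL·h
F = (AUC_ev/D_ev)/(AUC_iv/D_iv) = (208.947/30)/(663/20) = 6.9649/33.15 = 0.2101

F = 0.210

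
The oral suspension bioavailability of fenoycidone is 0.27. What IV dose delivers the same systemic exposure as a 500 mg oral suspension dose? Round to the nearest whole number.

Systemic exposure from an extravascular dose = F × D_ev, so the equivalent IV dose is F × D_ev.
D_iv = F × D_ev = 0.27 × 500 = 135 mg

D_iv = 135 mg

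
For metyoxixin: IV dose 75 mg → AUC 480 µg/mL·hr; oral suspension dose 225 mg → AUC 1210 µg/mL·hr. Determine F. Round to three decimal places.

F = (AUC_ev / D_ev) / (AUC_iv / D_iv)
  = (1210/225) / (480/75)
  = 5.37778 / 6.4 = 0.8403

F = 0.840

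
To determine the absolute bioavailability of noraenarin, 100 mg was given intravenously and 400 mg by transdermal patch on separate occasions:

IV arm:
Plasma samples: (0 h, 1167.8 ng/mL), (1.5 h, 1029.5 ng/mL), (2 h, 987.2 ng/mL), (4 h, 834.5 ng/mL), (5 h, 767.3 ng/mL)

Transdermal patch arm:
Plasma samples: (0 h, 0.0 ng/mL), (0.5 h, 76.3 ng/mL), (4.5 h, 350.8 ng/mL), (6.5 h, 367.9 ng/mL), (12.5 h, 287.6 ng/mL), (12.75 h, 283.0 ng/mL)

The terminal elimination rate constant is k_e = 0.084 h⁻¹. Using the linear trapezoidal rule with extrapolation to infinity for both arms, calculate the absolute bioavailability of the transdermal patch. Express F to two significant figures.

F = 0.13

Trapezoidal AUC_0→5 (IV):
  [0→1.5]: (1167.8+1029.5)/2 × 1.5 = 1647.975
  [1.5→2]: (1029.5+987.2)/2 × 0.5 = 504.175
  [2→4]: (987.2+834.5)/2 × 2 = 1821.7
  [4→5]: (834.5+767.3)/2 × 1 = 800.9
  Sum = 4774.75 ng/mL·h
IV tail: 767.3/0.084 = 9134.524; AUC_iv,0→∞ = 4774.75 + 9134.524 = 13909.274 ng/mL·h
Trapezoidal AUC_0→12.75 (transdermal patch):
  [0→0.5]: (0.0+76.3)/2 × 0.5 = 19.075
  [0.5→4.5]: (76.3+350.8)/2 × 4 = 854.2
  [4.5→6.5]: (350.8+367.9)/2 × 2 = 718.7
  [6.5→12.5]: (367.9+287.6)/2 × 6 = 1966.5
  [12.5→12.75]: (287.6+283.0)/2 × 0.25 = 71.325
  Sum = 3629.8 ng/mL·h
transdermal patch tail: 283.0/0.084 = 3369.048; AUC_ev,0→∞ = 3629.8 + 3369.048 = 6998.848 ng/mL·h
F = (AUC_ev/D_ev)/(AUC_iv/D_iv) = (6998.848/400)/(13909.274/100) = 17.49712/139.09274 = 0.1258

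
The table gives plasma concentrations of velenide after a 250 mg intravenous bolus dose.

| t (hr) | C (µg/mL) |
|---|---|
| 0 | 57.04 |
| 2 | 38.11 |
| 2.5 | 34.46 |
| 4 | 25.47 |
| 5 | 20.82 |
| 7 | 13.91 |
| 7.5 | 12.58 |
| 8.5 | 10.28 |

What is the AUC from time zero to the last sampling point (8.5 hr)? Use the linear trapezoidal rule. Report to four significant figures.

Trapezoidal AUC_0→8.5:
  [0→2]: (57.04+38.11)/2 × 2 = 95.15
  [2→2.5]: (38.11+34.46)/2 × 0.5 = 18.1425
  [2.5→4]: (34.46+25.47)/2 × 1.5 = 44.9475
  [4→5]: (25.47+20.82)/2 × 1 = 23.145
  [5→7]: (20.82+13.91)/2 × 2 = 34.73
  [7→7.5]: (13.91+12.58)/2 × 0.5 = 6.6225
  [7.5→8.5]: (12.58+10.28)/2 × 1 = 11.43
  Sum = 234.1675 µg/mL·hr

AUC = 234.2 µg/mL·hr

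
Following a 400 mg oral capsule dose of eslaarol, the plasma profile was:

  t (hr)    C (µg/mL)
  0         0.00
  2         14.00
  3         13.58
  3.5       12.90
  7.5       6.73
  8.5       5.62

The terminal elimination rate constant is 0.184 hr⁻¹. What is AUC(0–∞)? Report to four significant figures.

Trapezoidal AUC_0→8.5:
  [0→2]: (0.00+14.00)/2 × 2 = 14.0
  [2→3]: (14.00+13.58)/2 × 1 = 13.79
  [3→3.5]: (13.58+12.90)/2 × 0.5 = 6.62
  [3.5→7.5]: (12.90+6.73)/2 × 4 = 39.26
  [7.5→8.5]: (6.73+5.62)/2 × 1 = 6.175
  Sum = 79.845 µg/mL·hr
Extrapolated tail: C_last / k_e = 5.62 / 0.184 = 30.543
AUC_0→∞ = 79.845 + 30.543 = 110.388 µg/mL·hr

AUC = 110.4 µg/mL·hr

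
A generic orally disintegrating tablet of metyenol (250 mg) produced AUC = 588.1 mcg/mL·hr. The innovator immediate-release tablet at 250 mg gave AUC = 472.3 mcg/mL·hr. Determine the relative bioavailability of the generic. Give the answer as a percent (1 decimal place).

F_rel = 124.5%

F_rel = (AUC_test/D_test) / (AUC_ref/D_ref)
      = (588.1/250) / (472.3/250)
      = 2.3524 / 1.8892 = 1.2452 = 124.52%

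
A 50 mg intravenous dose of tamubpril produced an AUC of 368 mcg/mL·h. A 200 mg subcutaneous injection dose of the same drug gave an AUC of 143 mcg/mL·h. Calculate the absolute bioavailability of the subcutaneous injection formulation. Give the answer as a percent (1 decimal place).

F = 9.7%

F = (AUC_ev / D_ev) / (AUC_iv / D_iv)
  = (143/200) / (368/50)
  = 0.715 / 7.36 = 0.0971
  = 9.71%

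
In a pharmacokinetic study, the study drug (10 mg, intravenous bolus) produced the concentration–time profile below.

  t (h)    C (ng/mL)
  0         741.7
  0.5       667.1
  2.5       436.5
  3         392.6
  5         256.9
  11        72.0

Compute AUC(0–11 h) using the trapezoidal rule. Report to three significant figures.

AUC = 3300 ng/mL·h

Trapezoidal AUC_0→11:
  [0→0.5]: (741.7+667.1)/2 × 0.5 = 352.2
  [0.5→2.5]: (667.1+436.5)/2 × 2 = 1103.6
  [2.5→3]: (436.5+392.6)/2 × 0.5 = 207.275
  [3→5]: (392.6+256.9)/2 × 2 = 649.5
  [5→11]: (256.9+72.0)/2 × 6 = 986.7
  Sum = 3299.275 ng/mL·h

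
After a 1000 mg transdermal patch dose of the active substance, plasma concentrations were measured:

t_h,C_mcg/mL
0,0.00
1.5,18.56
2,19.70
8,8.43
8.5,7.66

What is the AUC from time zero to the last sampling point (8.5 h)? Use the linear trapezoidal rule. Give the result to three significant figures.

AUC = 112 mcg/mL·h

Trapezoidal AUC_0→8.5:
  [0→1.5]: (0.00+18.56)/2 × 1.5 = 13.92
  [1.5→2]: (18.56+19.70)/2 × 0.5 = 9.565
  [2→8]: (19.70+8.43)/2 × 6 = 84.39
  [8→8.5]: (8.43+7.66)/2 × 0.5 = 4.0225
  Sum = 111.8975 mcg/mL·h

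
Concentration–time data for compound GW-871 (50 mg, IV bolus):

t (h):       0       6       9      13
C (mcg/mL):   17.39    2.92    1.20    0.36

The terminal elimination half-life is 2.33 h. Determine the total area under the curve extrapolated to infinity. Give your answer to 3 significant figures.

AUC = 71.4 mcg/mL·h

Trapezoidal AUC_0→13:
  [0→6]: (17.39+2.92)/2 × 6 = 60.93
  [6→9]: (2.92+1.20)/2 × 3 = 6.18
  [9→13]: (1.20+0.36)/2 × 4 = 3.12
  Sum = 70.23 mcg/mL·h
k_e = ln2 / t½ = 0.693147 / 2.33 = 0.2975 h^-1
Extrapolated tail: C_last / k_e = 0.36 / 0.2975 = 1.210
AUC_0→∞ = 70.23 + 1.210 = 71.44 mcg/mL·h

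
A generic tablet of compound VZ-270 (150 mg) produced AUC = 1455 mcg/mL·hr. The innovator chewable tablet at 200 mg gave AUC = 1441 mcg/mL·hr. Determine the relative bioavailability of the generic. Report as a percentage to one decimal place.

F_rel = 134.6%

F_rel = (AUC_test/D_test) / (AUC_ref/D_ref)
      = (1455/150) / (1441/200)
      = 9.7 / 7.205 = 1.3463 = 134.63%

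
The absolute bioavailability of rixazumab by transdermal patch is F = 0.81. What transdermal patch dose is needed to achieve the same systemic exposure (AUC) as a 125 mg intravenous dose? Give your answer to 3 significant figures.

D_transdermal = 154 mg

For equal systemic exposure: F × D_ev = D_iv
D_ev = D_iv / F = 125 / 0.81 = 154.321 mg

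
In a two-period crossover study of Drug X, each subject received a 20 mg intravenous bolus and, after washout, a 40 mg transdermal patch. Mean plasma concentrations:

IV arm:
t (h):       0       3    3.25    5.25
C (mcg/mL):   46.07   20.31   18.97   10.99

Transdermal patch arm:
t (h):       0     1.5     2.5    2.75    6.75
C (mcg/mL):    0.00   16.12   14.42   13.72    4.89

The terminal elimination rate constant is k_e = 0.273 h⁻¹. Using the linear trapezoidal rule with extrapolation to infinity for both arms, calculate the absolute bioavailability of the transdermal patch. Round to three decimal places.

Trapezoidal AUC_0→5.25 (IV):
  [0→3]: (46.07+20.31)/2 × 3 = 99.57
  [3→3.25]: (20.31+18.97)/2 × 0.25 = 4.91
  [3.25→5.25]: (18.97+10.99)/2 × 2 = 29.96
  Sum = 134.44 mcg/mL·h
IV tail: 10.99/0.273 = 40.256; AUC_iv,0→∞ = 134.44 + 40.256 = 174.696 mcg/mL·h
Trapezoidal AUC_0→6.75 (transdermal patch):
  [0→1.5]: (0.00+16.12)/2 × 1.5 = 12.09
  [1.5→2.5]: (16.12+14.42)/2 × 1 = 15.27
  [2.5→2.75]: (14.42+13.72)/2 × 0.25 = 3.5175
  [2.75→6.75]: (13.72+4.89)/2 × 4 = 37.22
  Sum = 68.0975 mcg/mL·h
transdermal patch tail: 4.89/0.273 = 17.912; AUC_ev,0→∞ = 68.0975 + 17.912 = 86.0095 mcg/mL·h
F = (AUC_ev/D_ev)/(AUC_iv/D_iv) = (86.0095/40)/(174.696/20) = 2.1502375/8.7348 = 0.2462

F = 0.246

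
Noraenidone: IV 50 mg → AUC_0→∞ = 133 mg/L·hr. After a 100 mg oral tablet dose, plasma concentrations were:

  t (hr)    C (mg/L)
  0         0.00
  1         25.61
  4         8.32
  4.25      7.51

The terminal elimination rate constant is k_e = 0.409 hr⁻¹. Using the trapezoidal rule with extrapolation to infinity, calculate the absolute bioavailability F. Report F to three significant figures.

Trapezoidal AUC_0→4.25 (oral tablet):
  [0→1]: (0.00+25.61)/2 × 1 = 12.805
  [1→4]: (25.61+8.32)/2 × 3 = 50.895
  [4→4.25]: (8.32+7.51)/2 × 0.25 = 1.97875
  Sum = 65.67875 mg/L·hr
Tail: C_last/k_e = 7.51/0.409 = 18.362
AUC_0→∞ (oral tablet) = 65.67875 + 18.362 = 84.04075 mg/L·hr
F = (AUC_ev/D_ev)/(AUC_iv/D_iv) = (84.04075/100)/(133/50) = 0.8404075/2.66 = 0.3159

F = 0.316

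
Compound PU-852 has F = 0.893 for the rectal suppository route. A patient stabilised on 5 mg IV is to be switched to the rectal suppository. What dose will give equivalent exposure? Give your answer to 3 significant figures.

D_rectal = 5.60 mg

For equal systemic exposure: F × D_ev = D_iv
D_ev = D_iv / F = 5 / 0.893 = 5.5991 mg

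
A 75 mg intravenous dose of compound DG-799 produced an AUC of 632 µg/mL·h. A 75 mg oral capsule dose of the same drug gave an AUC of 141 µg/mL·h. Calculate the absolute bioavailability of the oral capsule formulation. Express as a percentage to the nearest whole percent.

F = 22%

F = (AUC_ev / D_ev) / (AUC_iv / D_iv)
  = (141/75) / (632/75)
  = 1.88 / 8.42667 = 0.2231
  = 22.31%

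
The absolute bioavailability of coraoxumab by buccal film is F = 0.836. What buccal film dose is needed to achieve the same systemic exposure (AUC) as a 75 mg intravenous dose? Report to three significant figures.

D_buccal = 89.7 mg

For equal systemic exposure: F × D_ev = D_iv
D_ev = D_iv / F = 75 / 0.836 = 89.7129 mg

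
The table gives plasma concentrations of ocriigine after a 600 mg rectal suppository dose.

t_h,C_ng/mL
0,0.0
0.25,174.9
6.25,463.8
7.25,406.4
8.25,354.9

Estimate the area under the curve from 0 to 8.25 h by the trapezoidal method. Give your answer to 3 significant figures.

AUC = 2750 ng/mL·h

Trapezoidal AUC_0→8.25:
  [0→0.25]: (0.0+174.9)/2 × 0.25 = 21.8625
  [0.25→6.25]: (174.9+463.8)/2 × 6 = 1916.1
  [6.25→7.25]: (463.8+406.4)/2 × 1 = 435.1
  [7.25→8.25]: (406.4+354.9)/2 × 1 = 380.65
  Sum = 2753.7125 ng/mL·h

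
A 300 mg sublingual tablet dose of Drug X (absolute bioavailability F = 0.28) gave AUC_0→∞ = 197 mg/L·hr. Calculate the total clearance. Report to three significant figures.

CL = 0.426 L/hr

CL = F × Dose / AUC_0→∞
   = 0.28 × 300 / 197 = 0.426396 L/hr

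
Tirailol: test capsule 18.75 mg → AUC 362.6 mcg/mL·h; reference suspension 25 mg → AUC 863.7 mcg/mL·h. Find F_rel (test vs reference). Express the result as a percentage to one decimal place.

F_rel = (AUC_test/D_test) / (AUC_ref/D_ref)
      = (362.6/18.75) / (863.7/25)
      = 19.3387 / 34.548 = 0.5598 = 55.98%

F_rel = 56.0%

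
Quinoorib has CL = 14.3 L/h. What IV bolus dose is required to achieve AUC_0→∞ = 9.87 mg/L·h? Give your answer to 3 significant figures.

Dose = 141 mg

Dose_iv = CL × AUC_0→∞
     = 14.3 × 9.87 = 141.141 mg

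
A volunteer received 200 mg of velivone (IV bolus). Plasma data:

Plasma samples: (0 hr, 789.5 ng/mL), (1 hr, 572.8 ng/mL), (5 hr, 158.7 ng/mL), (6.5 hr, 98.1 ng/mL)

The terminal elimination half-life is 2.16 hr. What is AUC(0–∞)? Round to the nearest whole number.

Trapezoidal AUC_0→6.5:
  [0→1]: (789.5+572.8)/2 × 1 = 681.15
  [1→5]: (572.8+158.7)/2 × 4 = 1463.0
  [5→6.5]: (158.7+98.1)/2 × 1.5 = 192.6
  Sum = 2336.75 ng/mL·hr
k_e = ln2 / t½ = 0.693147 / 2.16 = 0.3209 hr^-1
Extrapolated tail: C_last / k_e = 98.1 / 0.3209 = 305.703
AUC_0→∞ = 2336.75 + 305.703 = 2642.453 ng/mL·hr

AUC = 2642 ng/mL·hr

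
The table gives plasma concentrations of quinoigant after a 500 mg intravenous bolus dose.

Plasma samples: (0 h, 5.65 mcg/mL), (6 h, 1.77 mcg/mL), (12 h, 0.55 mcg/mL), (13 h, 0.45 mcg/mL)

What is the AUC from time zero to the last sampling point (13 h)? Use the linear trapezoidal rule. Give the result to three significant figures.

AUC = 29.7 mcg/mL·h

Trapezoidal AUC_0→13:
  [0→6]: (5.65+1.77)/2 × 6 = 22.26
  [6→12]: (1.77+0.55)/2 × 6 = 6.96
  [12→13]: (0.55+0.45)/2 × 1 = 0.5
  Sum = 29.72 mcg/mL·h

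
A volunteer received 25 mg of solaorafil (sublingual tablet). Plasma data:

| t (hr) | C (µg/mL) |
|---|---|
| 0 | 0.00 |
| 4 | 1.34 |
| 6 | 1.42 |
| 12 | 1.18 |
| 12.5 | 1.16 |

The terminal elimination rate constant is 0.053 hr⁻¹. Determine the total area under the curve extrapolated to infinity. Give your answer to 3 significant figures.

AUC = 35.7 µg/mL·hr

Trapezoidal AUC_0→12.5:
  [0→4]: (0.00+1.34)/2 × 4 = 2.68
  [4→6]: (1.34+1.42)/2 × 2 = 2.76
  [6→12]: (1.42+1.18)/2 × 6 = 7.8
  [12→12.5]: (1.18+1.16)/2 × 0.5 = 0.585
  Sum = 13.825 µg/mL·hr
Extrapolated tail: C_last / k_e = 1.16 / 0.053 = 21.887
AUC_0→∞ = 13.825 + 21.887 = 35.712 µg/mL·hr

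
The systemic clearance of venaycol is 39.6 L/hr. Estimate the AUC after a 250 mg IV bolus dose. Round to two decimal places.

AUC_0→∞ = Dose_iv / CL
        = 250 / 39.6 = 6.31313 mg/L·hr

AUC = 6.31 mg/L·hr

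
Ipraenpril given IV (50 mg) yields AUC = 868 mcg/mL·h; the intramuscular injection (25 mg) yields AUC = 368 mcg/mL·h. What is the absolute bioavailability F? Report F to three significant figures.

F = (AUC_ev / D_ev) / (AUC_iv / D_iv)
  = (368/25) / (868/50)
  = 14.72 / 17.36 = 0.8479

F = 0.848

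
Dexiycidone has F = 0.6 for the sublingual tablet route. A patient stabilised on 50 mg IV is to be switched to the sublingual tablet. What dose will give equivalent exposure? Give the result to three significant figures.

D_sublingual = 83.3 mg

For equal systemic exposure: F × D_ev = D_iv
D_ev = D_iv / F = 50 / 0.6 = 83.3333 mg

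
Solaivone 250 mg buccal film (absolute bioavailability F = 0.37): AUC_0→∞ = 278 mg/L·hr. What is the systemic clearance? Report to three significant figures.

CL = 0.333 L/hr

CL = F × Dose / AUC_0→∞
   = 0.37 × 250 / 278 = 0.332734 L/hr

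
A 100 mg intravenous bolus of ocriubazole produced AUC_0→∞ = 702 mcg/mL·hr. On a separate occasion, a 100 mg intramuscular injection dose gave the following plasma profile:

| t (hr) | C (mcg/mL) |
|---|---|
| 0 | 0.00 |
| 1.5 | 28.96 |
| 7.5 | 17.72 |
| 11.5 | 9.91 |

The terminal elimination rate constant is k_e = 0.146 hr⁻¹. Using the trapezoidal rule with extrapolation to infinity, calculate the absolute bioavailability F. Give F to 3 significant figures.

Trapezoidal AUC_0→11.5 (intramuscular injection):
  [0→1.5]: (0.00+28.96)/2 × 1.5 = 21.72
  [1.5→7.5]: (28.96+17.72)/2 × 6 = 140.04
  [7.5→11.5]: (17.72+9.91)/2 × 4 = 55.26
  Sum = 217.02 mcg/mL·hr
Tail: C_last/k_e = 9.91/0.146 = 67.877
AUC_0→∞ (intramuscular injection) = 217.02 + 67.877 = 284.897 mcg/mL·hr
F = (AUC_ev/D_ev)/(AUC_iv/D_iv) = (284.897/100)/(702/100) = 2.84897/7.02 = 0.4058

F = 0.406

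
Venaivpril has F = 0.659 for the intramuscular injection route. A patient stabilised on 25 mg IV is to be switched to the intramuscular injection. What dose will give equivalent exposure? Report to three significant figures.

D_intramuscular = 37.9 mg

For equal systemic exposure: F × D_ev = D_iv
D_ev = D_iv / F = 25 / 0.659 = 37.9363 mg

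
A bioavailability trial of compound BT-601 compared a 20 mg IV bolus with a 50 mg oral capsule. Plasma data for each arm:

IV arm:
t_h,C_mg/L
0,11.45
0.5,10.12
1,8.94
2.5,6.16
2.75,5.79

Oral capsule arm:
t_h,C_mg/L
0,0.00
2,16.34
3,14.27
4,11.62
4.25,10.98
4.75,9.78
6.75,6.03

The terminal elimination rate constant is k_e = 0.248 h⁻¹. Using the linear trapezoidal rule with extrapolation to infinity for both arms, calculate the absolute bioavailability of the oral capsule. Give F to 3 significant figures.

F = 0.801

Trapezoidal AUC_0→2.75 (IV):
  [0→0.5]: (11.45+10.12)/2 × 0.5 = 5.3925
  [0.5→1]: (10.12+8.94)/2 × 0.5 = 4.765
  [1→2.5]: (8.94+6.16)/2 × 1.5 = 11.325
  [2.5→2.75]: (6.16+5.79)/2 × 0.25 = 1.49375
  Sum = 22.97625 mg/L·h
IV tail: 5.79/0.248 = 23.347; AUC_iv,0→∞ = 22.97625 + 23.347 = 46.32325 mg/L·h
Trapezoidal AUC_0→6.75 (oral capsule):
  [0→2]: (0.00+16.34)/2 × 2 = 16.34
  [2→3]: (16.34+14.27)/2 × 1 = 15.305
  [3→4]: (14.27+11.62)/2 × 1 = 12.945
  [4→4.25]: (11.62+10.98)/2 × 0.25 = 2.825
  [4.25→4.75]: (10.98+9.78)/2 × 0.5 = 5.19
  [4.75→6.75]: (9.78+6.03)/2 × 2 = 15.81
  Sum = 68.415 mg/L·h
oral capsule tail: 6.03/0.248 = 24.315; AUC_ev,0→∞ = 68.415 + 24.315 = 92.73 mg/L·h
F = (AUC_ev/D_ev)/(AUC_iv/D_iv) = (92.73/50)/(46.32325/20) = 1.8546/2.3161625 = 0.8007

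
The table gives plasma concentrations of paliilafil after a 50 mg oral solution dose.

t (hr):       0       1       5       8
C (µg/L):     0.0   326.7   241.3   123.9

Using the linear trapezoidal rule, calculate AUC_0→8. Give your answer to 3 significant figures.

Trapezoidal AUC_0→8:
  [0→1]: (0.0+326.7)/2 × 1 = 163.35
  [1→5]: (326.7+241.3)/2 × 4 = 1136.0
  [5→8]: (241.3+123.9)/2 × 3 = 547.8
  Sum = 1847.15 µg/L·hr

AUC = 1850 µg/L·hr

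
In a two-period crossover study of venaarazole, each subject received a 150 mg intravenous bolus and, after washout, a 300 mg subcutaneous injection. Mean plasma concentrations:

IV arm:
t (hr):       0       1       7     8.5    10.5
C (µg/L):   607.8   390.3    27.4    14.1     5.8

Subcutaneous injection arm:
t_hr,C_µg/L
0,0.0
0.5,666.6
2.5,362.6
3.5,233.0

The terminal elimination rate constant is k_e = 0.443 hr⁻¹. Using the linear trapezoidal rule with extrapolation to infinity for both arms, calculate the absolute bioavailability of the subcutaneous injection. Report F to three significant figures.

Trapezoidal AUC_0→10.5 (IV):
  [0→1]: (607.8+390.3)/2 × 1 = 499.05
  [1→7]: (390.3+27.4)/2 × 6 = 1253.1
  [7→8.5]: (27.4+14.1)/2 × 1.5 = 31.125
  [8.5→10.5]: (14.1+5.8)/2 × 2 = 19.9
  Sum = 1803.175 µg/L·hr
IV tail: 5.8/0.443 = 13.093; AUC_iv,0→∞ = 1803.175 + 13.093 = 1816.268 µg/L·hr
Trapezoidal AUC_0→3.5 (subcutaneous injection):
  [0→0.5]: (0.0+666.6)/2 × 0.5 = 166.65
  [0.5→2.5]: (666.6+362.6)/2 × 2 = 1029.2
  [2.5→3.5]: (362.6+233.0)/2 × 1 = 297.8
  Sum = 1493.65 µg/L·hr
subcutaneous injection tail: 233.0/0.443 = 525.959; AUC_ev,0→∞ = 1493.65 + 525.959 = 2019.609 µg/L·hr
F = (AUC_ev/D_ev)/(AUC_iv/D_iv) = (2019.609/300)/(1816.268/150) = 6.73203/12.1085 = 0.5560

F = 0.556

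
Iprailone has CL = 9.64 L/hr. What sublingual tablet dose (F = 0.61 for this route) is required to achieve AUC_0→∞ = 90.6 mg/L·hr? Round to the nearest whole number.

Dose = 1432 mg

Dose = CL × AUC_0→∞ / F
     = 9.64 × 90.6 / 0.61 = 1431.78 mg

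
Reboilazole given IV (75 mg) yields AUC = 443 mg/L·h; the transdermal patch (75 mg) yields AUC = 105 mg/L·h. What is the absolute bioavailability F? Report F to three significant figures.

F = 0.237

F = (AUC_ev / D_ev) / (AUC_iv / D_iv)
  = (105/75) / (443/75)
  = 1.4 / 5.90667 = 0.2370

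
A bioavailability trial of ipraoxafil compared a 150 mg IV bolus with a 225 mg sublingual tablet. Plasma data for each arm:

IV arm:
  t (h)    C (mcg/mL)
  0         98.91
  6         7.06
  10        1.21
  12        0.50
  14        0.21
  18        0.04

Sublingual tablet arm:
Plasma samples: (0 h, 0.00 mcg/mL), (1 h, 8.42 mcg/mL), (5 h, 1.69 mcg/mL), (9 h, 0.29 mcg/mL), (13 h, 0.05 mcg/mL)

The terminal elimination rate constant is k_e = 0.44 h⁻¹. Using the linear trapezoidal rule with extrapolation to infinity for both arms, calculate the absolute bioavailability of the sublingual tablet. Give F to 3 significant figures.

F = 0.0577

Trapezoidal AUC_0→18 (IV):
  [0→6]: (98.91+7.06)/2 × 6 = 317.91
  [6→10]: (7.06+1.21)/2 × 4 = 16.54
  [10→12]: (1.21+0.50)/2 × 2 = 1.71
  [12→14]: (0.50+0.21)/2 × 2 = 0.71
  [14→18]: (0.21+0.04)/2 × 4 = 0.5
  Sum = 337.37 mcg/mL·h
IV tail: 0.04/0.44 = 0.091; AUC_iv,0→∞ = 337.37 + 0.091 = 337.461 mcg/mL·h
Trapezoidal AUC_0→13 (sublingual tablet):
  [0→1]: (0.00+8.42)/2 × 1 = 4.21
  [1→5]: (8.42+1.69)/2 × 4 = 20.22
  [5→9]: (1.69+0.29)/2 × 4 = 3.96
  [9→13]: (0.29+0.05)/2 × 4 = 0.68
  Sum = 29.07 mcg/mL·h
sublingual tablet tail: 0.05/0.44 = 0.114; AUC_ev,0→∞ = 29.07 + 0.114 = 29.184 mcg/mL·h
F = (AUC_ev/D_ev)/(AUC_iv/D_iv) = (29.184/225)/(337.461/150) = 0.129707/2.24974 = 0.0577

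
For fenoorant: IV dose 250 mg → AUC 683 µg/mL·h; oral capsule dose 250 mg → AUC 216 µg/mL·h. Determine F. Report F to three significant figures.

F = 0.316

F = (AUC_ev / D_ev) / (AUC_iv / D_iv)
  = (216/250) / (683/250)
  = 0.864 / 2.732 = 0.3163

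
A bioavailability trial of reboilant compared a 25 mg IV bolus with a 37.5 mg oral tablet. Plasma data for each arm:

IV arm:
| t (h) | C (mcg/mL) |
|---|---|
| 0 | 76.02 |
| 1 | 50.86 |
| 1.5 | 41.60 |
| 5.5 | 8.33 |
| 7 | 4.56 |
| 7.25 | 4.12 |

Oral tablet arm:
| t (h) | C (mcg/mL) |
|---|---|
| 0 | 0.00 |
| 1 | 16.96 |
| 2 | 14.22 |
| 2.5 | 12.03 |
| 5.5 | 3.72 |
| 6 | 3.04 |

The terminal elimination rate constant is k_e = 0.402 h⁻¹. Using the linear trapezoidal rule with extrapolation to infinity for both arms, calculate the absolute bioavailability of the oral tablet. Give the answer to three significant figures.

F = 0.204

Trapezoidal AUC_0→7.25 (IV):
  [0→1]: (76.02+50.86)/2 × 1 = 63.44
  [1→1.5]: (50.86+41.60)/2 × 0.5 = 23.115
  [1.5→5.5]: (41.60+8.33)/2 × 4 = 99.86
  [5.5→7]: (8.33+4.56)/2 × 1.5 = 9.6675
  [7→7.25]: (4.56+4.12)/2 × 0.25 = 1.085
  Sum = 197.1675 mcg/mL·h
IV tail: 4.12/0.402 = 10.249; AUC_iv,0→∞ = 197.1675 + 10.249 = 207.4165 mcg/mL·h
Trapezoidal AUC_0→6 (oral tablet):
  [0→1]: (0.00+16.96)/2 × 1 = 8.48
  [1→2]: (16.96+14.22)/2 × 1 = 15.59
  [2→2.5]: (14.22+12.03)/2 × 0.5 = 6.5625
  [2.5→5.5]: (12.03+3.72)/2 × 3 = 23.625
  [5.5→6]: (3.72+3.04)/2 × 0.5 = 1.69
  Sum = 55.9475 mcg/mL·h
oral tablet tail: 3.04/0.402 = 7.562; AUC_ev,0→∞ = 55.9475 + 7.562 = 63.5095 mcg/mL·h
F = (AUC_ev/D_ev)/(AUC_iv/D_iv) = (63.5095/37.5)/(207.4165/25) = 1.69359/8.29666 = 0.2041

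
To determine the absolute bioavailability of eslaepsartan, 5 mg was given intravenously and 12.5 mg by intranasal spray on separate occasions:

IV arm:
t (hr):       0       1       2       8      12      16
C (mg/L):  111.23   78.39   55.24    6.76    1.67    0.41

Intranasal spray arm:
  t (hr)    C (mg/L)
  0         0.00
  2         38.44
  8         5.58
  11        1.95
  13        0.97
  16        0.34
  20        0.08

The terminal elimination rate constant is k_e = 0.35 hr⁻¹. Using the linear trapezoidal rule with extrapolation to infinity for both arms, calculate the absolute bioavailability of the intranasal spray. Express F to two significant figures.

F = 0.20

Trapezoidal AUC_0→16 (IV):
  [0→1]: (111.23+78.39)/2 × 1 = 94.81
  [1→2]: (78.39+55.24)/2 × 1 = 66.815
  [2→8]: (55.24+6.76)/2 × 6 = 186.0
  [8→12]: (6.76+1.67)/2 × 4 = 16.86
  [12→16]: (1.67+0.41)/2 × 4 = 4.16
  Sum = 368.645 mg/L·hr
IV tail: 0.41/0.35 = 1.171; AUC_iv,0→∞ = 368.645 + 1.171 = 369.816 mg/L·hr
Trapezoidal AUC_0→20 (intranasal spray):
  [0→2]: (0.00+38.44)/2 × 2 = 38.44
  [2→8]: (38.44+5.58)/2 × 6 = 132.06
  [8→11]: (5.58+1.95)/2 × 3 = 11.295
  [11→13]: (1.95+0.97)/2 × 2 = 2.92
  [13→16]: (0.97+0.34)/2 × 3 = 1.965
  [16→20]: (0.34+0.08)/2 × 4 = 0.84
  Sum = 187.52 mg/L·hr
intranasal spray tail: 0.08/0.35 = 0.229; AUC_ev,0→∞ = 187.52 + 0.229 = 187.749 mg/L·hr
F = (AUC_ev/D_ev)/(AUC_iv/D_iv) = (187.749/12.5)/(369.816/5) = 15.01992/73.9632 = 0.2031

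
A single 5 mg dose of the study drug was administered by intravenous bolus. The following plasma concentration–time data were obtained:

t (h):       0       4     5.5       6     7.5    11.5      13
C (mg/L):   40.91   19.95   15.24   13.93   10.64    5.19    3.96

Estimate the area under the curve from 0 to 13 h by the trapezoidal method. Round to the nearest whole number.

Trapezoidal AUC_0→13:
  [0→4]: (40.91+19.95)/2 × 4 = 121.72
  [4→5.5]: (19.95+15.24)/2 × 1.5 = 26.3925
  [5.5→6]: (15.24+13.93)/2 × 0.5 = 7.2925
  [6→7.5]: (13.93+10.64)/2 × 1.5 = 18.4275
  [7.5→11.5]: (10.64+5.19)/2 × 4 = 31.66
  [11.5→13]: (5.19+3.96)/2 × 1.5 = 6.8625
  Sum = 212.355 mg/L·h

AUC = 212 mg/L·h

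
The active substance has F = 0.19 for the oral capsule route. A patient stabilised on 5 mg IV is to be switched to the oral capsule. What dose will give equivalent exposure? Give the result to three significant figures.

D_oral = 26.3 mg

For equal systemic exposure: F × D_ev = D_iv
D_ev = D_iv / F = 5 / 0.19 = 26.3158 mg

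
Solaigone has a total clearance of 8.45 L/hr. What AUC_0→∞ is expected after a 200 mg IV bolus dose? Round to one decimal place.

AUC = 23.7 mg/L·hr

AUC_0→∞ = Dose_iv / CL
        = 200 / 8.45 = 23.6686 mg/L·hr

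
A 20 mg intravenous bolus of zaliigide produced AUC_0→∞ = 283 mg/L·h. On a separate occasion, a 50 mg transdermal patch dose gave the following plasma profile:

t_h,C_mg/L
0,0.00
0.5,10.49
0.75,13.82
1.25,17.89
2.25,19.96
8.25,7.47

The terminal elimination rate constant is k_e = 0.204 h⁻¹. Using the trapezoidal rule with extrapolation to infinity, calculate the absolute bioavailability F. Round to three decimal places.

Trapezoidal AUC_0→8.25 (transdermal patch):
  [0→0.5]: (0.00+10.49)/2 × 0.5 = 2.6225
  [0.5→0.75]: (10.49+13.82)/2 × 0.25 = 3.03875
  [0.75→1.25]: (13.82+17.89)/2 × 0.5 = 7.9275
  [1.25→2.25]: (17.89+19.96)/2 × 1 = 18.925
  [2.25→8.25]: (19.96+7.47)/2 × 6 = 82.29
  Sum = 114.80375 mg/L·h
Tail: C_last/k_e = 7.47/0.204 = 36.618
AUC_0→∞ (transdermal patch) = 114.80375 + 36.618 = 151.42175 mg/L·h
F = (AUC_ev/D_ev)/(AUC_iv/D_iv) = (151.42175/50)/(283/20) = 3.028435/14.15 = 0.2140

F = 0.214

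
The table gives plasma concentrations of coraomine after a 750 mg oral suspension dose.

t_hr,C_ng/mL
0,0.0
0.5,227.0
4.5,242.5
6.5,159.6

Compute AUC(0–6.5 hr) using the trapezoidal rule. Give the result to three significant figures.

AUC = 1400 ng/mL·hr

Trapezoidal AUC_0→6.5:
  [0→0.5]: (0.0+227.0)/2 × 0.5 = 56.75
  [0.5→4.5]: (227.0+242.5)/2 × 4 = 939.0
  [4.5→6.5]: (242.5+159.6)/2 × 2 = 402.1
  Sum = 1397.85 ng/mL·hr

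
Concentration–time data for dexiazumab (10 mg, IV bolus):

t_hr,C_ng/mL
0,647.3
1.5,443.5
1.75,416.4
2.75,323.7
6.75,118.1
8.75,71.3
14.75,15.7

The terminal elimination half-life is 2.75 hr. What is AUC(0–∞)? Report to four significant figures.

AUC = 2692 ng/mL·hr

Trapezoidal AUC_0→14.75:
  [0→1.5]: (647.3+443.5)/2 × 1.5 = 818.1
  [1.5→1.75]: (443.5+416.4)/2 × 0.25 = 107.4875
  [1.75→2.75]: (416.4+323.7)/2 × 1 = 370.05
  [2.75→6.75]: (323.7+118.1)/2 × 4 = 883.6
  [6.75→8.75]: (118.1+71.3)/2 × 2 = 189.4
  [8.75→14.75]: (71.3+15.7)/2 × 6 = 261.0
  Sum = 2629.6375 ng/mL·hr
k_e = ln2 / t½ = 0.693147 / 2.75 = 0.2521 hr^-1
Extrapolated tail: C_last / k_e = 15.7 / 0.2521 = 62.277
AUC_0→∞ = 2629.6375 + 62.277 = 2691.9145 ng/mL·hr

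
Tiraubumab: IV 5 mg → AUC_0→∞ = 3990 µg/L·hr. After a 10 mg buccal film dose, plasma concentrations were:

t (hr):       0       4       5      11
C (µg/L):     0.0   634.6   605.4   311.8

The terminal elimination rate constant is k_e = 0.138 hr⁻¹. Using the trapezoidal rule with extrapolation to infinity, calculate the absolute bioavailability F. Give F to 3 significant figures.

F = 0.865

Trapezoidal AUC_0→11 (buccal film):
  [0→4]: (0.0+634.6)/2 × 4 = 1269.2
  [4→5]: (634.6+605.4)/2 × 1 = 620.0
  [5→11]: (605.4+311.8)/2 × 6 = 2751.6
  Sum = 4640.8 µg/L·hr
Tail: C_last/k_e = 311.8/0.138 = 2259.420
AUC_0→∞ (buccal film) = 4640.8 + 2259.420 = 6900.22 µg/L·hr
F = (AUC_ev/D_ev)/(AUC_iv/D_iv) = (6900.22/10)/(3990/5) = 690.022/798 = 0.8647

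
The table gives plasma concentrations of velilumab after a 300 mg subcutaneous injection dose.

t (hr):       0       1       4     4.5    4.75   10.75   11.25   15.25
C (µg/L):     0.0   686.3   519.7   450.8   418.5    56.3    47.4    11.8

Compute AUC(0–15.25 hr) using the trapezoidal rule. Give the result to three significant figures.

Trapezoidal AUC_0→15.25:
  [0→1]: (0.0+686.3)/2 × 1 = 343.15
  [1→4]: (686.3+519.7)/2 × 3 = 1809.0
  [4→4.5]: (519.7+450.8)/2 × 0.5 = 242.625
  [4.5→4.75]: (450.8+418.5)/2 × 0.25 = 108.6625
  [4.75→10.75]: (418.5+56.3)/2 × 6 = 1424.4
  [10.75→11.25]: (56.3+47.4)/2 × 0.5 = 25.925
  [11.25→15.25]: (47.4+11.8)/2 × 4 = 118.4
  Sum = 4072.1625 µg/L·hr

AUC = 4070 µg/L·hr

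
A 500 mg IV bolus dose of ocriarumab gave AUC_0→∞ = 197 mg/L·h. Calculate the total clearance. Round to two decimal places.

CL = Dose_iv / AUC_0→∞
   = 500 / 197 = 2.53807 L/h

CL = 2.54 L/h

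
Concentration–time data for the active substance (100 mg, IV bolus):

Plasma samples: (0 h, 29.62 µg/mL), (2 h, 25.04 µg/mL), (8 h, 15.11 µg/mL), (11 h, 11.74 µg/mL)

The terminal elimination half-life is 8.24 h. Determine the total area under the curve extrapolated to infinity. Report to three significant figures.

Trapezoidal AUC_0→11:
  [0→2]: (29.62+25.04)/2 × 2 = 54.66
  [2→8]: (25.04+15.11)/2 × 6 = 120.45
  [8→11]: (15.11+11.74)/2 × 3 = 40.275
  Sum = 215.385 µg/mL·h
k_e = ln2 / t½ = 0.693147 / 8.24 = 0.0841 h^-1
Extrapolated tail: C_last / k_e = 11.74 / 0.0841 = 139.596
AUC_0→∞ = 215.385 + 139.596 = 354.981 µg/mL·h

AUC = 355 µg/mL·h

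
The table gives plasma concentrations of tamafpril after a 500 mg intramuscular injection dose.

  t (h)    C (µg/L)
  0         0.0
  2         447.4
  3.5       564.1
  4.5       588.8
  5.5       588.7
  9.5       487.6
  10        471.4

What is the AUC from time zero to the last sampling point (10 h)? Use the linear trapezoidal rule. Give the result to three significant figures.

AUC = 4760 µg/L·h

Trapezoidal AUC_0→10:
  [0→2]: (0.0+447.4)/2 × 2 = 447.4
  [2→3.5]: (447.4+564.1)/2 × 1.5 = 758.625
  [3.5→4.5]: (564.1+588.8)/2 × 1 = 576.45
  [4.5→5.5]: (588.8+588.7)/2 × 1 = 588.75
  [5.5→9.5]: (588.7+487.6)/2 × 4 = 2152.6
  [9.5→10]: (487.6+471.4)/2 × 0.5 = 239.75
  Sum = 4763.575 µg/L·h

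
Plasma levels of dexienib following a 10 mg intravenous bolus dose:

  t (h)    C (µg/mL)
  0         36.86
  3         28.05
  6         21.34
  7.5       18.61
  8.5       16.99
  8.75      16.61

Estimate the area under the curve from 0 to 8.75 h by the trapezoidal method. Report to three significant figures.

AUC = 223 µg/mL·h

Trapezoidal AUC_0→8.75:
  [0→3]: (36.86+28.05)/2 × 3 = 97.365
  [3→6]: (28.05+21.34)/2 × 3 = 74.085
  [6→7.5]: (21.34+18.61)/2 × 1.5 = 29.9625
  [7.5→8.5]: (18.61+16.99)/2 × 1 = 17.8
  [8.5→8.75]: (16.99+16.61)/2 × 0.25 = 4.2
  Sum = 223.4125 µg/mL·h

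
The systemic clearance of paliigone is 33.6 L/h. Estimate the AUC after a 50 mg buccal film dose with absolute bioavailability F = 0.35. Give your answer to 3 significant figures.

AUC_0→∞ = F × Dose / CL
        = 0.35 × 50 / 33.6 = 0.520833 mg/L·h

AUC = 0.521 mg/L·h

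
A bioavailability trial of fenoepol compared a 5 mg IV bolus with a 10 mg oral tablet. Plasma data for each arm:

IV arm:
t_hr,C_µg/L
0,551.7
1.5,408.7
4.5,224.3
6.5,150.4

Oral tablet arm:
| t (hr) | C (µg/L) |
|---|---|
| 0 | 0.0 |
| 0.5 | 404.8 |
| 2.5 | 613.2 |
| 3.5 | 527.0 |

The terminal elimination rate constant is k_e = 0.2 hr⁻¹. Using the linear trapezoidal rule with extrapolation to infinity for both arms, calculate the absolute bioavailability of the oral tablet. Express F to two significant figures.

Trapezoidal AUC_0→6.5 (IV):
  [0→1.5]: (551.7+408.7)/2 × 1.5 = 720.3
  [1.5→4.5]: (408.7+224.3)/2 × 3 = 949.5
  [4.5→6.5]: (224.3+150.4)/2 × 2 = 374.7
  Sum = 2044.5 µg/L·hr
IV tail: 150.4/0.2 = 752.000; AUC_iv,0→∞ = 2044.5 + 752.000 = 2796.5 µg/L·hr
Trapezoidal AUC_0→3.5 (oral tablet):
  [0→0.5]: (0.0+404.8)/2 × 0.5 = 101.2
  [0.5→2.5]: (404.8+613.2)/2 × 2 = 1018.0
  [2.5→3.5]: (613.2+527.0)/2 × 1 = 570.1
  Sum = 1689.3 µg/L·hr
oral tablet tail: 527.0/0.2 = 2635.000; AUC_ev,0→∞ = 1689.3 + 2635.000 = 4324.3 µg/L·hr
F = (AUC_ev/D_ev)/(AUC_iv/D_iv) = (4324.3/10)/(2796.5/5) = 432.43/559.3 = 0.7732

F = 0.77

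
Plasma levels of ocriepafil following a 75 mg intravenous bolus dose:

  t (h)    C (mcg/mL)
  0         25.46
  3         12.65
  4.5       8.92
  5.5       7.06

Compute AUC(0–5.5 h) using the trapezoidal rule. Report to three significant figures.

AUC = 81.3 mcg/mL·h

Trapezoidal AUC_0→5.5:
  [0→3]: (25.46+12.65)/2 × 3 = 57.165
  [3→4.5]: (12.65+8.92)/2 × 1.5 = 16.1775
  [4.5→5.5]: (8.92+7.06)/2 × 1 = 7.99
  Sum = 81.3325 mcg/mL·h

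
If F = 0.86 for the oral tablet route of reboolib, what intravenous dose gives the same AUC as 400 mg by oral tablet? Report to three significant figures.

D_iv = 344 mg

Systemic exposure from an extravascular dose = F × D_ev, so the equivalent IV dose is F × D_ev.
D_iv = F × D_ev = 0.86 × 400 = 344 mg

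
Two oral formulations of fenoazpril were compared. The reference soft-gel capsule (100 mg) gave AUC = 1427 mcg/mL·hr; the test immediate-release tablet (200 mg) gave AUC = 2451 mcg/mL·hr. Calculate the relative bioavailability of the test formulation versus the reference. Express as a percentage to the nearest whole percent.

F_rel = 86%

F_rel = (AUC_test/D_test) / (AUC_ref/D_ref)
      = (2451/200) / (1427/100)
      = 12.255 / 14.27 = 0.8588 = 85.88%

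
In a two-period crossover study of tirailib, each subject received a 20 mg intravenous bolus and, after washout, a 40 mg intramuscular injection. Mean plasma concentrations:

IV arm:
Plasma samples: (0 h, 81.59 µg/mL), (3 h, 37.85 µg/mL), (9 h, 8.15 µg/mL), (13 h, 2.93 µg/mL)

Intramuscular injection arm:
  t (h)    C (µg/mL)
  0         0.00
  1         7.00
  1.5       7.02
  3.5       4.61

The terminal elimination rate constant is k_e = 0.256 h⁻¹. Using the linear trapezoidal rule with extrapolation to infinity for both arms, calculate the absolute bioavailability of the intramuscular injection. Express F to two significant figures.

F = 0.052

Trapezoidal AUC_0→13 (IV):
  [0→3]: (81.59+37.85)/2 × 3 = 179.16
  [3→9]: (37.85+8.15)/2 × 6 = 138.0
  [9→13]: (8.15+2.93)/2 × 4 = 22.16
  Sum = 339.32 µg/mL·h
IV tail: 2.93/0.256 = 11.445; AUC_iv,0→∞ = 339.32 + 11.445 = 350.765 µg/mL·h
Trapezoidal AUC_0→3.5 (intramuscular injection):
  [0→1]: (0.00+7.00)/2 × 1 = 3.5
  [1→1.5]: (7.00+7.02)/2 × 0.5 = 3.505
  [1.5→3.5]: (7.02+4.61)/2 × 2 = 11.63
  Sum = 18.635 µg/mL·h
intramuscular injection tail: 4.61/0.256 = 18.008; AUC_ev,0→∞ = 18.635 + 18.008 = 36.643 µg/mL·h
F = (AUC_ev/D_ev)/(AUC_iv/D_iv) = (36.643/40)/(350.765/20) = 0.916075/17.53825 = 0.0522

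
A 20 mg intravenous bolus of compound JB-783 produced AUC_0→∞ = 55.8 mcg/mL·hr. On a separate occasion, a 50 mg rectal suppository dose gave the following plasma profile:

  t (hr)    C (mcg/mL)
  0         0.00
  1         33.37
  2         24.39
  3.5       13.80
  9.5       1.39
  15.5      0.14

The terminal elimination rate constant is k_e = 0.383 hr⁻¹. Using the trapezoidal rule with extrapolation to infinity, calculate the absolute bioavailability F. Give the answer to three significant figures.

F = 0.894

Trapezoidal AUC_0→15.5 (rectal suppository):
  [0→1]: (0.00+33.37)/2 × 1 = 16.685
  [1→2]: (33.37+24.39)/2 × 1 = 28.88
  [2→3.5]: (24.39+13.80)/2 × 1.5 = 28.6425
  [3.5→9.5]: (13.80+1.39)/2 × 6 = 45.57
  [9.5→15.5]: (1.39+0.14)/2 × 6 = 4.59
  Sum = 124.3675 mcg/mL·hr
Tail: C_last/k_e = 0.14/0.383 = 0.366
AUC_0→∞ (rectal suppository) = 124.3675 + 0.366 = 124.7335 mcg/mL·hr
F = (AUC_ev/D_ev)/(AUC_iv/D_iv) = (124.7335/50)/(55.8/20) = 2.49467/2.79 = 0.8941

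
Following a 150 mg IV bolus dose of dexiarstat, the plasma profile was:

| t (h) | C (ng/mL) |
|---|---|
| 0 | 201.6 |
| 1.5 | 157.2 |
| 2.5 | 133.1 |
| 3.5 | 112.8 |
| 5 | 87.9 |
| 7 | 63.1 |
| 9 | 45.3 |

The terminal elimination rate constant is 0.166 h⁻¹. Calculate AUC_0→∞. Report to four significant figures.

Trapezoidal AUC_0→9:
  [0→1.5]: (201.6+157.2)/2 × 1.5 = 269.1
  [1.5→2.5]: (157.2+133.1)/2 × 1 = 145.15
  [2.5→3.5]: (133.1+112.8)/2 × 1 = 122.95
  [3.5→5]: (112.8+87.9)/2 × 1.5 = 150.525
  [5→7]: (87.9+63.1)/2 × 2 = 151.0
  [7→9]: (63.1+45.3)/2 × 2 = 108.4
  Sum = 947.125 ng/mL·h
Extrapolated tail: C_last / k_e = 45.3 / 0.166 = 272.892
AUC_0→∞ = 947.125 + 272.892 = 1220.017 ng/mL·h

AUC = 1220 ng/mL·h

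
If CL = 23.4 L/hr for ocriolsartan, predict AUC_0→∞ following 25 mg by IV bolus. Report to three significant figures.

AUC_0→∞ = Dose_iv / CL
        = 25 / 23.4 = 1.06838 mg/L·hr

AUC = 1.07 mg/L·hr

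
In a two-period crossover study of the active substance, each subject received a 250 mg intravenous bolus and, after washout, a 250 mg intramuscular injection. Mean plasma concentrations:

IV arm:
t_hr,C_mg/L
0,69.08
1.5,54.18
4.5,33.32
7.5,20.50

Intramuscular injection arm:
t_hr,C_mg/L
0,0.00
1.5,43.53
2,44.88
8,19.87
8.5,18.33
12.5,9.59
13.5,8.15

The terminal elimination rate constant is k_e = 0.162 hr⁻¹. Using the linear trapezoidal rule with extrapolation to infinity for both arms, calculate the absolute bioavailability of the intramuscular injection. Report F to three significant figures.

Trapezoidal AUC_0→7.5 (IV):
  [0→1.5]: (69.08+54.18)/2 × 1.5 = 92.445
  [1.5→4.5]: (54.18+33.32)/2 × 3 = 131.25
  [4.5→7.5]: (33.32+20.50)/2 × 3 = 80.73
  Sum = 304.425 mg/L·hr
IV tail: 20.50/0.162 = 126.543; AUC_iv,0→∞ = 304.425 + 126.543 = 430.968 mg/L·hr
Trapezoidal AUC_0→13.5 (intramuscular injection):
  [0→1.5]: (0.00+43.53)/2 × 1.5 = 32.6475
  [1.5→2]: (43.53+44.88)/2 × 0.5 = 22.1025
  [2→8]: (44.88+19.87)/2 × 6 = 194.25
  [8→8.5]: (19.87+18.33)/2 × 0.5 = 9.55
  [8.5→12.5]: (18.33+9.59)/2 × 4 = 55.84
  [12.5→13.5]: (9.59+8.15)/2 × 1 = 8.87
  Sum = 323.26 mg/L·hr
intramuscular injection tail: 8.15/0.162 = 50.309; AUC_ev,0→∞ = 323.26 + 50.309 = 373.569 mg/L·hr
F = (AUC_ev/D_ev)/(AUC_iv/D_iv) = (373.569/250)/(430.968/250) = 1.494276/1.723872 = 0.8668

F = 0.867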